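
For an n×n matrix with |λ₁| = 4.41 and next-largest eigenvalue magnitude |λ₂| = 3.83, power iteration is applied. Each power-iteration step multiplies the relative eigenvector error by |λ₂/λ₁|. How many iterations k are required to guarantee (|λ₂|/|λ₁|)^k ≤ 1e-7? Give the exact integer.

115

|λ₂/λ₁| = 3.83/4.41 = 0.86848
Need k ≥ ln(1e-7) / ln(0.86848) = -16.1181 / -0.1410 ≈ 114.305
Smallest integer k satisfying the bound: 115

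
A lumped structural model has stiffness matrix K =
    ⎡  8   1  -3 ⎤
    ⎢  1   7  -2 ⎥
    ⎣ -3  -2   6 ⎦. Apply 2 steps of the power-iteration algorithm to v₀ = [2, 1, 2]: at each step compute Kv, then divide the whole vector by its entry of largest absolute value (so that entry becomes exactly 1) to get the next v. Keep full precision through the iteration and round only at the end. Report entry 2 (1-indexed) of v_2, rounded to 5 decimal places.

Kv0 = (11.000000, 5.000000, 4.000000); divide by 11.000000 → v1 = (1.000000, 0.454545, 0.363636)
Kv1 = (7.363636, 3.454545, -1.727273); divide by 7.363636 → v2 = (1.000000, 0.469136, -0.234568)
Requested entry of v2: 38/81 = 0.46914

0.46914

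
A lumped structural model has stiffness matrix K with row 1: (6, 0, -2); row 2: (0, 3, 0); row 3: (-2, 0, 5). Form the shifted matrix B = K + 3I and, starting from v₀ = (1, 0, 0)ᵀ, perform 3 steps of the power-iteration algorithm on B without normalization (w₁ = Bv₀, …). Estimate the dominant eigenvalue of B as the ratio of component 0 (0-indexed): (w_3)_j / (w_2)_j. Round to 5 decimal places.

B = K + 3I has rows (9, 0, -2); (0, 6, 0); (-2, 0, 8)
w1 = Bv₀ = (9, 0, -2)
w2 = Bw1 = (85, 0, -34)
w3 = Bw2 = (833, 0, -442)
Ratio: 833/85 = 9.80000

9.80000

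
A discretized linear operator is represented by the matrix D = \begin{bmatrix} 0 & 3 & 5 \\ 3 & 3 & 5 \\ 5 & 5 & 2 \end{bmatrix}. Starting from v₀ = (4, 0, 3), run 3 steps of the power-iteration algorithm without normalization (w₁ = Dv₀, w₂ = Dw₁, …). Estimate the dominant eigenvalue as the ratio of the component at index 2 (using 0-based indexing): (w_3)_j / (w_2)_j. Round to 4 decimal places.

w1 = Dv₀ = (15, 27, 26)
w2 = Dw1 = (211, 256, 262)
w3 = Dw2 = (2078, 2711, 2859)
Ratio at component: 2859 / 262 = 10.9122

λ ≈ 10.9122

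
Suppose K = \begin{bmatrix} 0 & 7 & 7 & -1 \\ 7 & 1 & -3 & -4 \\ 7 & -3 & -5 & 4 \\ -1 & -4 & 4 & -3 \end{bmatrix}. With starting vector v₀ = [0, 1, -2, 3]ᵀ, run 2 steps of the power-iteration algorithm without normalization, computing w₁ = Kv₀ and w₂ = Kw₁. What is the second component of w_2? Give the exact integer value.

w1 = Kv₀ = (0·0 + 7·1 + 7·(-2) + (-1)·3; 7·0 + 1·1 + (-3)·(-2) + (-4)·3; 7·0 + (-3)·1 + (-5)·(-2) + 4·3; (-1)·0 + (-4)·1 + 4·(-2) + (-3)·3) = (-10, -5, 19, -21)
w2 = Kw1 = (0·(-10) + 7·(-5) + 7·19 + (-1)·(-21); 7·(-10) + 1·(-5) + (-3)·19 + (-4)·(-21); 7·(-10) + (-3)·(-5) + (-5)·19 + 4·(-21); (-1)·(-10) + (-4)·(-5) + 4·19 + (-3)·(-21)) = (119, -48, -234, 169)
The requested component of w2 is -48.

-48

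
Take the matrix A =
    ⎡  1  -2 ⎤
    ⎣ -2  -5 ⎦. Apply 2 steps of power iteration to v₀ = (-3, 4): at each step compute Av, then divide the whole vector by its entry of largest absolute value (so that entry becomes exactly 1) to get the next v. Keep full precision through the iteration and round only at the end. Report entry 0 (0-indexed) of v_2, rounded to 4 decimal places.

Av0 = (-11.00000, -14.00000); divide by -14.00000 → v1 = (0.78571, 1.00000)
Av1 = (-1.21429, -6.57143); divide by -6.57143 → v2 = (0.18478, 1.00000)
Requested entry of v2: 17/92 = 0.1848

0.1848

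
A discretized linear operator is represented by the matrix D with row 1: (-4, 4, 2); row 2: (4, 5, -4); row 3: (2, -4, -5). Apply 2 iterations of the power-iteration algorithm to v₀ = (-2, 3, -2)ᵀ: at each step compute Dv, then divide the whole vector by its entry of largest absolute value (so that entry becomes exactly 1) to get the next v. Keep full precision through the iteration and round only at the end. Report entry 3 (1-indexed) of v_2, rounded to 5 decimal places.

0.01227

Dv0 = (16.000000, 15.000000, -6.000000); divide by 16.000000 → v1 = (1.000000, 0.937500, -0.375000)
Dv1 = (-1.000000, 10.187500, 0.125000); divide by 10.187500 → v2 = (-0.098160, 1.000000, 0.012270)
Requested entry of v2: 2/163 = 0.01227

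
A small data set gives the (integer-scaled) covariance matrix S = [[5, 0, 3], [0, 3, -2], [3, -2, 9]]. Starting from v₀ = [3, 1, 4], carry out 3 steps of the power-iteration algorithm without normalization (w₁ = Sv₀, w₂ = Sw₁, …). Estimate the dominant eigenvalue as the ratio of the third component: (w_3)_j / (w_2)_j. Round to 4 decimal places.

w1 = Sv₀ = (5·3 + 0·1 + 3·4; 0·3 + 3·1 + (-2)·4; 3·3 + (-2)·1 + 9·4) = (27, -5, 43)
w2 = Sw1 = (5·27 + 0·(-5) + 3·43; 0·27 + 3·(-5) + (-2)·43; 3·27 + (-2)·(-5) + 9·43) = (264, -101, 478)
w3 = Sw2 = (2754, -1259, 5296)
Ratio at component: 5296 / 478 = 11.0795

11.0795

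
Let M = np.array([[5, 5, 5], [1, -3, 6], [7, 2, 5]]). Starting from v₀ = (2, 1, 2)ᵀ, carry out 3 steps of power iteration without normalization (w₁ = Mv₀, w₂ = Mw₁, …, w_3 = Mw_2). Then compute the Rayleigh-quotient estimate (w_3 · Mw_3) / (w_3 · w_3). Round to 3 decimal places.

λ ≈ 12.576

w1 = Mv₀ = (5·2 + 5·1 + 5·2; 1·2 + (-3)·1 + 6·2; 7·2 + 2·1 + 5·2) = (25, 11, 26)
w2 = Mw1 = (5·25 + 5·11 + 5·26; 1·25 + (-3)·11 + 6·26; 7·25 + 2·11 + 5·26) = (310, 148, 327)
w3 = Mw2 = (3925, 1828, 4101)
Mw3 = (49270, 23047, 51636)
w3·Mw3 = 3925·49270 + 1828·23047 + 4101·51636 = 447273902; w3·w3 = 3925·3925 + 1828·1828 + 4101·4101 = 35565410
λ ≈ 447273902/35565410 = 12.576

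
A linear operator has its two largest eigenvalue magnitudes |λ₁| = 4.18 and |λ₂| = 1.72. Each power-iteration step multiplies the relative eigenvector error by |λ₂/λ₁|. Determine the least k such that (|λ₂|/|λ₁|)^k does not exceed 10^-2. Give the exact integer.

6

|λ₂/λ₁| = 1.72/4.18 = 0.41148
Need k ≥ ln(10^-2) / ln(0.41148) = -4.6052 / -0.8880 ≈ 5.186
Smallest integer k satisfying the bound: 6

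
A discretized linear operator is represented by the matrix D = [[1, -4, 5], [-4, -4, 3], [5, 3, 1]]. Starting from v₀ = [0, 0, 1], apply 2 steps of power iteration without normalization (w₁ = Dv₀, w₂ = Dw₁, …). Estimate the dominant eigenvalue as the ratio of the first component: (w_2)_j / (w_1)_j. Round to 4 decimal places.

w1 = Dv₀ = (1·0 + (-4)·0 + 5·1; (-4)·0 + (-4)·0 + 3·1; 5·0 + 3·0 + 1·1) = (5, 3, 1)
w2 = Dw1 = (1·5 + (-4)·3 + 5·1; (-4)·5 + (-4)·3 + 3·1; 5·5 + 3·3 + 1·1) = (-2, -29, 35)
Ratio at component: -2 / 5 = -0.4000

-0.4000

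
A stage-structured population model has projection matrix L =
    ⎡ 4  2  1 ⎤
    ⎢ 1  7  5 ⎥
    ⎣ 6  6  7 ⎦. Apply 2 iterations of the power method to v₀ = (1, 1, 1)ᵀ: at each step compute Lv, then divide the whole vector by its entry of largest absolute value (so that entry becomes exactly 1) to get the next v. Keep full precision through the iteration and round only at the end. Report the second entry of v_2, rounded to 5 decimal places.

0.76285

Lv0 = (7.000000, 13.000000, 19.000000); divide by 19.000000 → v1 = (0.368421, 0.684211, 1.000000)
Lv1 = (3.842105, 10.157895, 13.315789); divide by 13.315789 → v2 = (0.288538, 0.762846, 1.000000)
Requested entry of v2: 193/253 = 0.76285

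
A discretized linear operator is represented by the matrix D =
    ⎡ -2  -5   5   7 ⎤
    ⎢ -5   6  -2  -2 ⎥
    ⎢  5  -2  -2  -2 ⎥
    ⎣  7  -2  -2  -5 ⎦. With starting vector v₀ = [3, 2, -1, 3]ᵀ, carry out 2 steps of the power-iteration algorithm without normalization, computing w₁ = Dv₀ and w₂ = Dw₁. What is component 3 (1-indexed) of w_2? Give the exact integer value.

w1 = Dv₀ = ((-2)·3 + (-5)·2 + 5·(-1) + 7·3; (-5)·3 + 6·2 + (-2)·(-1) + (-2)·3; 5·3 + (-2)·2 + (-2)·(-1) + (-2)·3; 7·3 + (-2)·2 + (-2)·(-1) + (-5)·3) = (0, -7, 7, 4)
w2 = Dw1 = ((-2)·0 + (-5)·(-7) + 5·7 + 7·4; (-5)·0 + 6·(-7) + (-2)·7 + (-2)·4; 5·0 + (-2)·(-7) + (-2)·7 + (-2)·4; 7·0 + (-2)·(-7) + (-2)·7 + (-5)·4) = (98, -64, -8, -20)
The requested component of w2 is -8.

-8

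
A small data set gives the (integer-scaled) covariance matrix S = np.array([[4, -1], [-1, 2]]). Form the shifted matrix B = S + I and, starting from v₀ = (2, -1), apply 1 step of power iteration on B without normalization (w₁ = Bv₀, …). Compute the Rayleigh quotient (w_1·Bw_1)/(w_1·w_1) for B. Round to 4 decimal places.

B = S + I has rows (5, -1); (-1, 3)
w1 = Bv₀ = (11, -5)
Bw1 = (60, -26)
w1·Bw1 = 790; w1·w1 = 146; μ ≈ 790/146 = 5.4110

5.4110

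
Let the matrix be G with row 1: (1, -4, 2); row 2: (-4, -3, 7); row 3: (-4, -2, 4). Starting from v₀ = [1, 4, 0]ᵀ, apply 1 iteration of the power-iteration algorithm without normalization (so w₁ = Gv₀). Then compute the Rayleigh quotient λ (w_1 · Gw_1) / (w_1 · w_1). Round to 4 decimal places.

w1 = Gv₀ = (-15, -16, -12)
Gw1 = (25, 24, 44)
w1·Gw1 = (-15)·25 + (-16)·24 + (-12)·44 = -1287; w1·w1 = (-15)·(-15) + (-16)·(-16) + (-12)·(-12) = 625
λ ≈ -1287/625 = -2.0592

-2.0592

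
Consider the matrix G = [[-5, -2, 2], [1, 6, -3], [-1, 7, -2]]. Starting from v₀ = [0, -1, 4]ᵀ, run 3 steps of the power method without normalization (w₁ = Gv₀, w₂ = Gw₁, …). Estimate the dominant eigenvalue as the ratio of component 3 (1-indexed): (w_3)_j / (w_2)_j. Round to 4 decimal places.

w1 = Gv₀ = ((-5)·0 + (-2)·(-1) + 2·4; 1·0 + 6·(-1) + (-3)·4; (-1)·0 + 7·(-1) + (-2)·4) = (10, -18, -15)
w2 = Gw1 = ((-5)·10 + (-2)·(-18) + 2·(-15); 1·10 + 6·(-18) + (-3)·(-15); (-1)·10 + 7·(-18) + (-2)·(-15)) = (-44, -53, -106)
w3 = Gw2 = (114, -44, -115)
Ratio at component: -115 / -106 = 1.0849

1.0849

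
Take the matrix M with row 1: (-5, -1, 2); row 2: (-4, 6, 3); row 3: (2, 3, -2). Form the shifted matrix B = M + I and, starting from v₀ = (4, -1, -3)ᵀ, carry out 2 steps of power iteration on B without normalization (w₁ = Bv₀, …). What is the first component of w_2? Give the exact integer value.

B = M + I has rows (-4, -1, 2); (-4, 7, 3); (2, 3, -1)
w1 = Bv₀ = (-21, -32, 8)
w2 = Bw1 = (132, -116, -146)
Requested component of w2: 132

132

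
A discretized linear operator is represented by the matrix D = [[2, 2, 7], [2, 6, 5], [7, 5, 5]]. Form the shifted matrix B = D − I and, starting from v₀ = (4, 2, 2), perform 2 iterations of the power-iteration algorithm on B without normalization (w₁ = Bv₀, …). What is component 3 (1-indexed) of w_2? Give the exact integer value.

478

B = D − I has rows (1, 2, 7); (2, 5, 5); (7, 5, 4)
w1 = Bv₀ = (1·4 + 2·2 + 7·2; 2·4 + 5·2 + 5·2; 7·4 + 5·2 + 4·2) = (22, 28, 46)
w2 = Bw1 = (1·22 + 2·28 + 7·46; 2·22 + 5·28 + 5·46; 7·22 + 5·28 + 4·46) = (400, 414, 478)
Requested component of w2: 478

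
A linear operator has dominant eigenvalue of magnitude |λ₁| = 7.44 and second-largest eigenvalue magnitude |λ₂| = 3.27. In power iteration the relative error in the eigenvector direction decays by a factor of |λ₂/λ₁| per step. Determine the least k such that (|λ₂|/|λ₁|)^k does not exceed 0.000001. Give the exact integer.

17

|λ₂/λ₁| = 3.27/7.44 = 0.43952
Need k ≥ ln(0.000001) / ln(0.43952) = -13.8155 / -0.8221 ≈ 16.806
Smallest integer k satisfying the bound: 17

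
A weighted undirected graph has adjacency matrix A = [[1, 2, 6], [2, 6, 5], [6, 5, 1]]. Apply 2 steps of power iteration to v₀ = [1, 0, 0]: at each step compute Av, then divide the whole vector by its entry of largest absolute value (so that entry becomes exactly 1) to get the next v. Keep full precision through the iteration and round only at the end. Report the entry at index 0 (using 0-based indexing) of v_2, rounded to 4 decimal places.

0.9318

Av0 = (1.00000, 2.00000, 6.00000); divide by 6.00000 → v1 = (0.16667, 0.33333, 1.00000)
Av1 = (6.83333, 7.33333, 3.66667); divide by 7.33333 → v2 = (0.93182, 1.00000, 0.50000)
Requested entry of v2: 41/44 = 0.9318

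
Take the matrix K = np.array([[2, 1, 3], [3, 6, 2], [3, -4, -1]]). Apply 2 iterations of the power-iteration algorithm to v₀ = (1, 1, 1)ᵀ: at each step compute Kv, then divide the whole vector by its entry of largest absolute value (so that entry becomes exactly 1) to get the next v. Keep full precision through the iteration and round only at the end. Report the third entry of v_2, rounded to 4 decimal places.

-0.3000

Kv0 = (6.00000, 11.00000, -2.00000); divide by 11.00000 → v1 = (0.54545, 1.00000, -0.18182)
Kv1 = (1.54545, 7.27273, -2.18182); divide by 7.27273 → v2 = (0.21250, 1.00000, -0.30000)
Requested entry of v2: -24/80 = -0.3000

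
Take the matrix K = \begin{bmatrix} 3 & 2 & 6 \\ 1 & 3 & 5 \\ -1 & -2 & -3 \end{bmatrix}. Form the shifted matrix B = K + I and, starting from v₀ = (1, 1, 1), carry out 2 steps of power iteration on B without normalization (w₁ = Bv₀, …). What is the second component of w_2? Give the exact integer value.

27

B = K + I has rows (4, 2, 6); (1, 4, 5); (-1, -2, -2)
w1 = Bv₀ = (4·1 + 2·1 + 6·1; 1·1 + 4·1 + 5·1; (-1)·1 + (-2)·1 + (-2)·1) = (12, 10, -5)
w2 = Bw1 = (4·12 + 2·10 + 6·(-5); 1·12 + 4·10 + 5·(-5); (-1)·12 + (-2)·10 + (-2)·(-5)) = (38, 27, -22)
Requested component of w2: 27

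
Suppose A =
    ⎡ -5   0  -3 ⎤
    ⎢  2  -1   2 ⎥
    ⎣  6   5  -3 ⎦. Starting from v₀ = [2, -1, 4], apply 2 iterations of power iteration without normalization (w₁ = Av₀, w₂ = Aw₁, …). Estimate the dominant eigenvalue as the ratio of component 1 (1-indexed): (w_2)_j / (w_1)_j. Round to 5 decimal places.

-5.68182

w1 = Av₀ = ((-5)·2 + 0·(-1) + (-3)·4; 2·2 + (-1)·(-1) + 2·4; 6·2 + 5·(-1) + (-3)·4) = (-22, 13, -5)
w2 = Aw1 = ((-5)·(-22) + 0·13 + (-3)·(-5); 2·(-22) + (-1)·13 + 2·(-5); 6·(-22) + 5·13 + (-3)·(-5)) = (125, -67, -52)
Ratio at component: 125 / -22 = -5.68182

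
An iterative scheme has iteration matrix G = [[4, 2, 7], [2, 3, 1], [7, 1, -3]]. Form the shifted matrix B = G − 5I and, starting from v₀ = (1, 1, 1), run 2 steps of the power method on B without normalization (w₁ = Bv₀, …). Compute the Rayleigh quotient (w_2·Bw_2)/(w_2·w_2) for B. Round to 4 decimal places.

μ ≈ -8.6033

B = G − 5I has rows (-1, 2, 7); (2, -2, 1); (7, 1, -8)
w1 = Bv₀ = ((-1)·1 + 2·1 + 7·1; 2·1 + (-2)·1 + 1·1; 7·1 + 1·1 + (-8)·1) = (8, 1, 0)
w2 = Bw1 = ((-1)·8 + 2·1 + 7·0; 2·8 + (-2)·1 + 1·0; 7·8 + 1·1 + (-8)·0) = (-6, 14, 57)
Bw2 = (433, 17, -484)
w2·Bw2 = -29948; w2·w2 = 3481; μ ≈ -29948/3481 = -8.6033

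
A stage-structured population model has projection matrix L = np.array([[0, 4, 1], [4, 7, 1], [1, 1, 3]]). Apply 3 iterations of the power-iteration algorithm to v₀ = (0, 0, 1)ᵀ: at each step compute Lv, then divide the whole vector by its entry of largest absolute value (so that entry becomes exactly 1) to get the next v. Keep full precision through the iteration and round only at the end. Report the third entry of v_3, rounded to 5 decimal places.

Lv0 = (1.000000, 1.000000, 3.000000); divide by 3.000000 → v1 = (0.333333, 0.333333, 1.000000)
Lv1 = (2.333333, 4.666667, 3.666667); divide by 4.666667 → v2 = (0.500000, 1.000000, 0.785714)
Lv2 = (4.785714, 9.785714, 3.857143); divide by 9.785714 → v3 = (0.489051, 1.000000, 0.394161)
Requested entry of v3: 54/137 = 0.39416

0.39416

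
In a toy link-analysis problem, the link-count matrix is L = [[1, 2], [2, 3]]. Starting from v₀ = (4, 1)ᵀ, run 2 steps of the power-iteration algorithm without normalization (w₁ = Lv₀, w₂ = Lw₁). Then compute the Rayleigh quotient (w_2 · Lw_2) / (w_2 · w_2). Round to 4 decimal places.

4.2360

w1 = Lv₀ = (1·4 + 2·1; 2·4 + 3·1) = (6, 11)
w2 = Lw1 = (1·6 + 2·11; 2·6 + 3·11) = (28, 45)
Lw2 = (118, 191)
w2·Lw2 = 28·118 + 45·191 = 11899; w2·w2 = 28·28 + 45·45 = 2809
λ ≈ 11899/2809 = 4.2360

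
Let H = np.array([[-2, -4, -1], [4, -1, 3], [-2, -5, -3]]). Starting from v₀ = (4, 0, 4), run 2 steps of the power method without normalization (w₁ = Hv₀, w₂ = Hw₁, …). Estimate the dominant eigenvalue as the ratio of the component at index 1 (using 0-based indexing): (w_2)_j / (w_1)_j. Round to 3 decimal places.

w1 = Hv₀ = ((-2)·4 + (-4)·0 + (-1)·4; 4·4 + (-1)·0 + 3·4; (-2)·4 + (-5)·0 + (-3)·4) = (-12, 28, -20)
w2 = Hw1 = ((-2)·(-12) + (-4)·28 + (-1)·(-20); 4·(-12) + (-1)·28 + 3·(-20); (-2)·(-12) + (-5)·28 + (-3)·(-20)) = (-68, -136, -56)
Ratio at component: -136 / 28 = -4.857

λ ≈ -4.857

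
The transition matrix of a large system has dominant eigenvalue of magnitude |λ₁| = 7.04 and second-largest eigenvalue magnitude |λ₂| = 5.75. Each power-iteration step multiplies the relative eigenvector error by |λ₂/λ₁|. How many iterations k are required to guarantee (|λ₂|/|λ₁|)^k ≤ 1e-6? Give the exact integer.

69

|λ₂/λ₁| = 5.75/7.04 = 0.81676
Need k ≥ ln(1e-6) / ln(0.81676) = -13.8155 / -0.2024 ≈ 68.256
Smallest integer k satisfying the bound: 69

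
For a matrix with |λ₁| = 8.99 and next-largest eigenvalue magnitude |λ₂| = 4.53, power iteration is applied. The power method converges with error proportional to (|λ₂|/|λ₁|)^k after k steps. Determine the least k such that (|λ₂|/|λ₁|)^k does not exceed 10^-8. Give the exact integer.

27

|λ₂/λ₁| = 4.53/8.99 = 0.50389
Need k ≥ ln(10^-8) / ln(0.50389) = -18.4207 / -0.6854 ≈ 26.876
Smallest integer k satisfying the bound: 27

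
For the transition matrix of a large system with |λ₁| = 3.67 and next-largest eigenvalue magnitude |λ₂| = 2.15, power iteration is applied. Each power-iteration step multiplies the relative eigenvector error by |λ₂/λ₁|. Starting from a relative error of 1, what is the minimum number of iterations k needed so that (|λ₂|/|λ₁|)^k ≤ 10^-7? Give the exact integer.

31

|λ₂/λ₁| = 2.15/3.67 = 0.58583
Need k ≥ ln(10^-7) / ln(0.58583) = -16.1181 / -0.5347 ≈ 30.143
Smallest integer k satisfying the bound: 31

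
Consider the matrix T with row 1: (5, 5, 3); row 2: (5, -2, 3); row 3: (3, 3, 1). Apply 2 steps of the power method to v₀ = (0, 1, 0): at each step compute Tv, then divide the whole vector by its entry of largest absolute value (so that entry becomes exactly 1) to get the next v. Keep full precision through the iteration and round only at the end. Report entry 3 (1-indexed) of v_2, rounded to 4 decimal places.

0.3158

Tv0 = (5.00000, -2.00000, 3.00000); divide by 5.00000 → v1 = (1.00000, -0.40000, 0.60000)
Tv1 = (4.80000, 7.60000, 2.40000); divide by 7.60000 → v2 = (0.63158, 1.00000, 0.31579)
Requested entry of v2: 12/38 = 0.3158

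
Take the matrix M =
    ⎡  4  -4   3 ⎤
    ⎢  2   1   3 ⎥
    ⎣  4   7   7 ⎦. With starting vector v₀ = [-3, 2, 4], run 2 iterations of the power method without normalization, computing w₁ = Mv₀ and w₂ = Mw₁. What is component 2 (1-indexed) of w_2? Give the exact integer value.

82

w1 = Mv₀ = (-8, 8, 30)
w2 = Mw1 = (26, 82, 234)
The requested component of w2 is 82.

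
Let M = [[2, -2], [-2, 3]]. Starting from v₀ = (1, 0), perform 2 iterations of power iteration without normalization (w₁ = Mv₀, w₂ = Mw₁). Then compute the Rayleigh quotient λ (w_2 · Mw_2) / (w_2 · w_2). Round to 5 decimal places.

4.56098

w1 = Mv₀ = (2·1 + (-2)·0; (-2)·1 + 3·0) = (2, -2)
w2 = Mw1 = (2·2 + (-2)·(-2); (-2)·2 + 3·(-2)) = (8, -10)
Mw2 = (36, -46)
w2·Mw2 = 8·36 + (-10)·(-46) = 748; w2·w2 = 8·8 + (-10)·(-10) = 164
λ ≈ 748/164 = 4.56098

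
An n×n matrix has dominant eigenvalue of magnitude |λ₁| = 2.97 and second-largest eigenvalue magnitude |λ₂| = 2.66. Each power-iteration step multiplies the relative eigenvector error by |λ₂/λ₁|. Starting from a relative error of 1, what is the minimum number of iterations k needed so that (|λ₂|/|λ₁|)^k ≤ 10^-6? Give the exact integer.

126

|λ₂/λ₁| = 2.66/2.97 = 0.89562
Need k ≥ ln(10^-6) / ln(0.89562) = -13.8155 / -0.1102 ≈ 125.327
Smallest integer k satisfying the bound: 126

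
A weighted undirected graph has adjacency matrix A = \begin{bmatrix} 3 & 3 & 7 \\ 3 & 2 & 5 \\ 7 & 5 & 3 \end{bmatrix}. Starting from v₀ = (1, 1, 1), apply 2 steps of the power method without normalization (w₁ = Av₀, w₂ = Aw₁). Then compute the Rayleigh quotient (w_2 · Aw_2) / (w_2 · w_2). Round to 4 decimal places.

λ ≈ 12.9517

w1 = Av₀ = (13, 10, 15)
w2 = Aw1 = (174, 134, 186)
Aw2 = (2226, 1720, 2446)
w2·Aw2 = 174·2226 + 134·1720 + 186·2446 = 1072760; w2·w2 = 174·174 + 134·134 + 186·186 = 82828
λ ≈ 1072760/82828 = 12.9517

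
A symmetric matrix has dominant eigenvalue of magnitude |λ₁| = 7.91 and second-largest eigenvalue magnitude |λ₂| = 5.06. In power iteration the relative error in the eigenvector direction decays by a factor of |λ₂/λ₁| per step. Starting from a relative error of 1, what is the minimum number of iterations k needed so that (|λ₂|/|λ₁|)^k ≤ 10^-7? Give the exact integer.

37

|λ₂/λ₁| = 5.06/7.91 = 0.63970
Need k ≥ ln(10^-7) / ln(0.63970) = -16.1181 / -0.4468 ≈ 36.078
Smallest integer k satisfying the bound: 37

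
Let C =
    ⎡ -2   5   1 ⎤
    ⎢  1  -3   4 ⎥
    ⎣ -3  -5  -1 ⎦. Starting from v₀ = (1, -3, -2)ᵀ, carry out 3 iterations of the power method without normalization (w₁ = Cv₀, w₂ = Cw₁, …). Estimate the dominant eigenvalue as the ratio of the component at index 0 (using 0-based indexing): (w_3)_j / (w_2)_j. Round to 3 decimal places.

w1 = Cv₀ = ((-2)·1 + 5·(-3) + 1·(-2); 1·1 + (-3)·(-3) + 4·(-2); (-3)·1 + (-5)·(-3) + (-1)·(-2)) = (-19, 2, 14)
w2 = Cw1 = ((-2)·(-19) + 5·2 + 1·14; 1·(-19) + (-3)·2 + 4·14; (-3)·(-19) + (-5)·2 + (-1)·14) = (62, 31, 33)
w3 = Cw2 = (64, 101, -374)
Ratio at component: 64 / 62 = 1.032

λ ≈ 1.032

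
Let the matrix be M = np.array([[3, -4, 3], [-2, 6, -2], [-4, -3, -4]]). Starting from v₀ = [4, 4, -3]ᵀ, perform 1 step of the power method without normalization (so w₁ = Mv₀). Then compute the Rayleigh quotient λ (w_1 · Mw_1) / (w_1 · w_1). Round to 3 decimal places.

w1 = Mv₀ = (3·4 + (-4)·4 + 3·(-3); (-2)·4 + 6·4 + (-2)·(-3); (-4)·4 + (-3)·4 + (-4)·(-3)) = (-13, 22, -16)
Mw1 = (-175, 190, 50)
w1·Mw1 = (-13)·(-175) + 22·190 + (-16)·50 = 5655; w1·w1 = (-13)·(-13) + 22·22 + (-16)·(-16) = 909
λ ≈ 5655/909 = 6.221

6.221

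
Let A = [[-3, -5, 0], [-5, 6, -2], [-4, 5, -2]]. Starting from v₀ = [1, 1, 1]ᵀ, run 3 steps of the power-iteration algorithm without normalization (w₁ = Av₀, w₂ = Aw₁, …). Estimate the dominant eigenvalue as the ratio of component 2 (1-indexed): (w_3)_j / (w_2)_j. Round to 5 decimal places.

w1 = Av₀ = (-8, -1, -1)
w2 = Aw1 = (29, 36, 29)
w3 = Aw2 = (-267, 13, 6)
Ratio at component: 13 / 36 = 0.36111

λ ≈ 0.36111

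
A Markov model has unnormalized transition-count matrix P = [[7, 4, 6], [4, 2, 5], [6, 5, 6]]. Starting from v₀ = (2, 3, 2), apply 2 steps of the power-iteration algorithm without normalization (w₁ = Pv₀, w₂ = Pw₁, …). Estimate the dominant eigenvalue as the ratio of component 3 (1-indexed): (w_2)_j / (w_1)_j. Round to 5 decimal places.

w1 = Pv₀ = (38, 24, 39)
w2 = Pw1 = (596, 395, 582)
Ratio at component: 582 / 39 = 14.92308

14.92308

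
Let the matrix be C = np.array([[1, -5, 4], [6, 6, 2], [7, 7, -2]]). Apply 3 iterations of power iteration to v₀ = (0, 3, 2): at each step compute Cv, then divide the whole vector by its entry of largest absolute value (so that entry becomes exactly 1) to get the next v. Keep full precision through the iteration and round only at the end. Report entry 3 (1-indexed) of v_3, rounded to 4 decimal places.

Cv0 = (-7.00000, 22.00000, 17.00000); divide by 22.00000 → v1 = (-0.31818, 1.00000, 0.77273)
Cv1 = (-2.22727, 5.63636, 3.22727); divide by 5.63636 → v2 = (-0.39516, 1.00000, 0.57258)
Cv2 = (-3.10484, 4.77419, 3.08871); divide by 4.77419 → v3 = (-0.65034, 1.00000, 0.64696)
Requested entry of v3: 383/592 = 0.6470

0.6470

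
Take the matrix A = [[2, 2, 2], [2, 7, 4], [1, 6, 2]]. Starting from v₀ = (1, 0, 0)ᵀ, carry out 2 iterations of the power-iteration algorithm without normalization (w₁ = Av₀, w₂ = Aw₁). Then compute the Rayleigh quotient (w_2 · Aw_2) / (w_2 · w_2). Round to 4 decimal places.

λ ≈ 10.6905

w1 = Av₀ = (2, 2, 1)
w2 = Aw1 = (10, 22, 16)
Aw2 = (96, 238, 174)
w2·Aw2 = 10·96 + 22·238 + 16·174 = 8980; w2·w2 = 10·10 + 22·22 + 16·16 = 840
λ ≈ 8980/840 = 10.6905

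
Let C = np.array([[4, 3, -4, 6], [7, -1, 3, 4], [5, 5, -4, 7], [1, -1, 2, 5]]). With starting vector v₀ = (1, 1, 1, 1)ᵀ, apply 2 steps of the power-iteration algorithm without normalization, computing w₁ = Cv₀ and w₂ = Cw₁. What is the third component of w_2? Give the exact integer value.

w1 = Cv₀ = (4·1 + 3·1 + (-4)·1 + 6·1; 7·1 + (-1)·1 + 3·1 + 4·1; 5·1 + 5·1 + (-4)·1 + 7·1; 1·1 + (-1)·1 + 2·1 + 5·1) = (9, 13, 13, 7)
w2 = Cw1 = (4·9 + 3·13 + (-4)·13 + 6·7; 7·9 + (-1)·13 + 3·13 + 4·7; 5·9 + 5·13 + (-4)·13 + 7·7; 1·9 + (-1)·13 + 2·13 + 5·7) = (65, 117, 107, 57)
The requested component of w2 is 107.

107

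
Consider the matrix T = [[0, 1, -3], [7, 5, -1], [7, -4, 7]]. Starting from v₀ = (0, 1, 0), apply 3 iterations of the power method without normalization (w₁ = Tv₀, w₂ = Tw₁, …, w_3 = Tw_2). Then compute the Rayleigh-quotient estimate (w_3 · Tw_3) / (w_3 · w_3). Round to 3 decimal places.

w1 = Tv₀ = (1, 5, -4)
w2 = Tw1 = (17, 36, -41)
w3 = Tw2 = (159, 340, -312)
Tw3 = (1276, 3125, -2431)
w3·Tw3 = 159·1276 + 340·3125 + (-312)·(-2431) = 2023856; w3·w3 = 159·159 + 340·340 + (-312)·(-312) = 238225
λ ≈ 2023856/238225 = 8.496

λ ≈ 8.496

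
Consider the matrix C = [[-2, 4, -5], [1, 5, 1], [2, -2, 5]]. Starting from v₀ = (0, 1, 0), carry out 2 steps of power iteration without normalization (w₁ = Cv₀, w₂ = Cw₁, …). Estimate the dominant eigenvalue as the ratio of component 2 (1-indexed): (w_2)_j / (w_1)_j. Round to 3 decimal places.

w1 = Cv₀ = ((-2)·0 + 4·1 + (-5)·0; 1·0 + 5·1 + 1·0; 2·0 + (-2)·1 + 5·0) = (4, 5, -2)
w2 = Cw1 = ((-2)·4 + 4·5 + (-5)·(-2); 1·4 + 5·5 + 1·(-2); 2·4 + (-2)·5 + 5·(-2)) = (22, 27, -12)
Ratio at component: 27 / 5 = 5.400

λ ≈ 5.400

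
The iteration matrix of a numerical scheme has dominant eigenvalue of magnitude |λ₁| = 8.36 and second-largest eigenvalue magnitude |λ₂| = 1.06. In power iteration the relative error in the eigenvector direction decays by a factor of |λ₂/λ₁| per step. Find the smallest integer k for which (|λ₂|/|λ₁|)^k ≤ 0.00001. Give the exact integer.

|λ₂/λ₁| = 1.06/8.36 = 0.12679
Need k ≥ ln(0.00001) / ln(0.12679) = -11.5129 / -2.0652 ≈ 5.575
Smallest integer k satisfying the bound: 6

6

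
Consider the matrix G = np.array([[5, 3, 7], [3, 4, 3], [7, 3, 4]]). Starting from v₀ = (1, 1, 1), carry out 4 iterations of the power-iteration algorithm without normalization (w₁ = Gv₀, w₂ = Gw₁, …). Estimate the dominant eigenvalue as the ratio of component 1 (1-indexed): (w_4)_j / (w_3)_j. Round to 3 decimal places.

λ ≈ 13.427

w1 = Gv₀ = (5·1 + 3·1 + 7·1; 3·1 + 4·1 + 3·1; 7·1 + 3·1 + 4·1) = (15, 10, 14)
w2 = Gw1 = (5·15 + 3·10 + 7·14; 3·15 + 4·10 + 3·14; 7·15 + 3·10 + 4·14) = (203, 127, 191)
w3 = Gw2 = (2733, 1690, 2566)
w4 = Gw3 = (36697, 22657, 34465)
Ratio at component: 36697 / 2733 = 13.427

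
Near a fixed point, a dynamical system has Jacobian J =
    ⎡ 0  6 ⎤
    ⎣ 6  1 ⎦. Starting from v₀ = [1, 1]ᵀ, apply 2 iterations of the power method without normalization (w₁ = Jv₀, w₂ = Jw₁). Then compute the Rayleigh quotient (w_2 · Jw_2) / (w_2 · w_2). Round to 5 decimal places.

6.51010

w1 = Jv₀ = (6, 7)
w2 = Jw1 = (42, 43)
Jw2 = (258, 295)
w2·Jw2 = 42·258 + 43·295 = 23521; w2·w2 = 42·42 + 43·43 = 3613
λ ≈ 23521/3613 = 6.51010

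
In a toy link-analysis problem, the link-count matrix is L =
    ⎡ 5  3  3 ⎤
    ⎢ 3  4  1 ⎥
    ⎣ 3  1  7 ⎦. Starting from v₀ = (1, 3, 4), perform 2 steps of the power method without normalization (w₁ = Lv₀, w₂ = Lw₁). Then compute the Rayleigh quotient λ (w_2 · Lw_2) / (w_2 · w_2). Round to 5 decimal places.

w1 = Lv₀ = (5·1 + 3·3 + 3·4; 3·1 + 4·3 + 1·4; 3·1 + 1·3 + 7·4) = (26, 19, 34)
w2 = Lw1 = (5·26 + 3·19 + 3·34; 3·26 + 4·19 + 1·34; 3·26 + 1·19 + 7·34) = (289, 188, 335)
Lw2 = (3014, 1954, 3400)
w2·Lw2 = 289·3014 + 188·1954 + 335·3400 = 2377398; w2·w2 = 289·289 + 188·188 + 335·335 = 231090
λ ≈ 2377398/231090 = 10.28776

λ ≈ 10.28776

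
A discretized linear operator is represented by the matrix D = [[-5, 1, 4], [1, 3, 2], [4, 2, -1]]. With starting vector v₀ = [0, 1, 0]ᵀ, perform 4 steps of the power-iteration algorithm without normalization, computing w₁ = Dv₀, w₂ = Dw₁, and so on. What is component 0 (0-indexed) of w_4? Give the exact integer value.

160

w1 = Dv₀ = (1, 3, 2)
w2 = Dw1 = (6, 14, 8)
w3 = Dw2 = (16, 64, 44)
w4 = Dw3 = (160, 296, 148)
The requested component of w4 is 160.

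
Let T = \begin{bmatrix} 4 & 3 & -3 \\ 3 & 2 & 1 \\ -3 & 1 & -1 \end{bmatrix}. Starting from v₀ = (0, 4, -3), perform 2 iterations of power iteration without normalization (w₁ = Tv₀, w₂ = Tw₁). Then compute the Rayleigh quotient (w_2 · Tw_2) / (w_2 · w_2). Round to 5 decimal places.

5.40852

w1 = Tv₀ = (21, 5, 7)
w2 = Tw1 = (78, 80, -65)
Tw2 = (747, 329, -89)
w2·Tw2 = 78·747 + 80·329 + (-65)·(-89) = 90371; w2·w2 = 78·78 + 80·80 + (-65)·(-65) = 16709
λ ≈ 90371/16709 = 5.40852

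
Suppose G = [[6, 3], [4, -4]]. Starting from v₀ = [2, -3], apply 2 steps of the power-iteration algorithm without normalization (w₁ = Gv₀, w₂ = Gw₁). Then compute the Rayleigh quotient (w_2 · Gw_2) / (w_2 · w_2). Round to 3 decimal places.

w1 = Gv₀ = (3, 20)
w2 = Gw1 = (78, -68)
Gw2 = (264, 584)
w2·Gw2 = 78·264 + (-68)·584 = -19120; w2·w2 = 78·78 + (-68)·(-68) = 10708
λ ≈ -19120/10708 = -1.786

λ ≈ -1.786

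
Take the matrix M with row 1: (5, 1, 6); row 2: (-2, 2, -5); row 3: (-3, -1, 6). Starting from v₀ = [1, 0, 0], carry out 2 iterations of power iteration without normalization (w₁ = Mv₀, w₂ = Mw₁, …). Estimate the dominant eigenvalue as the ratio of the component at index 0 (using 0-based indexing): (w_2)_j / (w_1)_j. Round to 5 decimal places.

λ ≈ 1.00000

w1 = Mv₀ = (5·1 + 1·0 + 6·0; (-2)·1 + 2·0 + (-5)·0; (-3)·1 + (-1)·0 + 6·0) = (5, -2, -3)
w2 = Mw1 = (5·5 + 1·(-2) + 6·(-3); (-2)·5 + 2·(-2) + (-5)·(-3); (-3)·5 + (-1)·(-2) + 6·(-3)) = (5, 1, -31)
Ratio at component: 5 / 5 = 1.00000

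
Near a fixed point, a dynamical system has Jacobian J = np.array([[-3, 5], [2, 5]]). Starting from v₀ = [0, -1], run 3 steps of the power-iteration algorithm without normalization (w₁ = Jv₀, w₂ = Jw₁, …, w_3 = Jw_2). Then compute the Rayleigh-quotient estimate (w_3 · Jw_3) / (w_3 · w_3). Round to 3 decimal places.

λ ≈ 5.503

w1 = Jv₀ = ((-3)·0 + 5·(-1); 2·0 + 5·(-1)) = (-5, -5)
w2 = Jw1 = ((-3)·(-5) + 5·(-5); 2·(-5) + 5·(-5)) = (-10, -35)
w3 = Jw2 = (-145, -195)
Jw3 = (-540, -1265)
w3·Jw3 = (-145)·(-540) + (-195)·(-1265) = 324975; w3·w3 = (-145)·(-145) + (-195)·(-195) = 59050
λ ≈ 324975/59050 = 5.503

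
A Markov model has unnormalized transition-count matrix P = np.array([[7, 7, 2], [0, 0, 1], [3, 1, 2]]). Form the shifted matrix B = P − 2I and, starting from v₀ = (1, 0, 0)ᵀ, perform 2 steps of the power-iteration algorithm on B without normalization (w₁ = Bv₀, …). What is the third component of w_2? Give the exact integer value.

B = P − 2I has rows (5, 7, 2); (0, -2, 1); (3, 1, 0)
w1 = Bv₀ = (5·1 + 7·0 + 2·0; 0·1 + (-2)·0 + 1·0; 3·1 + 1·0 + 0·0) = (5, 0, 3)
w2 = Bw1 = (5·5 + 7·0 + 2·3; 0·5 + (-2)·0 + 1·3; 3·5 + 1·0 + 0·3) = (31, 3, 15)
Requested component of w2: 15

15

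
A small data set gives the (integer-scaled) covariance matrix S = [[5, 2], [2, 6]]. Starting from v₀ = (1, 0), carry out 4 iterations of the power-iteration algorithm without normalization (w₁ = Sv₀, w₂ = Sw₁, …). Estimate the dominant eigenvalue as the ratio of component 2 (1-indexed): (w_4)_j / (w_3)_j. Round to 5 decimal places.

7.98947

w1 = Sv₀ = (5, 2)
w2 = Sw1 = (29, 22)
w3 = Sw2 = (189, 190)
w4 = Sw3 = (1325, 1518)
Ratio at component: 1518 / 190 = 7.98947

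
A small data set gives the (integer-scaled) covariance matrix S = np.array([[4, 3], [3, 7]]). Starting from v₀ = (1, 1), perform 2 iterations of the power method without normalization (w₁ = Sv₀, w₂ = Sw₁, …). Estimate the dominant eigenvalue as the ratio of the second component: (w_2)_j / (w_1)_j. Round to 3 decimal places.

w1 = Sv₀ = (4·1 + 3·1; 3·1 + 7·1) = (7, 10)
w2 = Sw1 = (4·7 + 3·10; 3·7 + 7·10) = (58, 91)
Ratio at component: 91 / 10 = 9.100

λ ≈ 9.100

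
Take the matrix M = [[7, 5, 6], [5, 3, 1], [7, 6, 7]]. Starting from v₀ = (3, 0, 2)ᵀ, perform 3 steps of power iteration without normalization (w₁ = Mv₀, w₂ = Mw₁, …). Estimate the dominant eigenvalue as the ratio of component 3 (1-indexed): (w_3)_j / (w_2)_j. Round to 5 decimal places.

15.97578

w1 = Mv₀ = (33, 17, 35)
w2 = Mw1 = (526, 251, 578)
w3 = Mw2 = (8405, 3961, 9234)
Ratio at component: 9234 / 578 = 15.97578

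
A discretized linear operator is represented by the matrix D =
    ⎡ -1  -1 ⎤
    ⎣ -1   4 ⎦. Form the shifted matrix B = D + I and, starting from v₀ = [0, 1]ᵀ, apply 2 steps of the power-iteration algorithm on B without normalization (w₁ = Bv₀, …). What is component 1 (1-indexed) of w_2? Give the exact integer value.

B = D + I has rows (0, -1); (-1, 5)
w1 = Bv₀ = (0·0 + (-1)·1; (-1)·0 + 5·1) = (-1, 5)
w2 = Bw1 = (0·(-1) + (-1)·5; (-1)·(-1) + 5·5) = (-5, 26)
Requested component of w2: -5

-5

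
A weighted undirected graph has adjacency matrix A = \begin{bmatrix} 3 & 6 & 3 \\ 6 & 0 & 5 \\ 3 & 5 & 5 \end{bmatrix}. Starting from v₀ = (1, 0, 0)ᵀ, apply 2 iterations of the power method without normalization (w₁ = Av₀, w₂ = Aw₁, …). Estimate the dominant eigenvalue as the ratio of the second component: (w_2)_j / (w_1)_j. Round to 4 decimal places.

w1 = Av₀ = (3·1 + 6·0 + 3·0; 6·1 + 0·0 + 5·0; 3·1 + 5·0 + 5·0) = (3, 6, 3)
w2 = Aw1 = (3·3 + 6·6 + 3·3; 6·3 + 0·6 + 5·3; 3·3 + 5·6 + 5·3) = (54, 33, 54)
Ratio at component: 33 / 6 = 5.5000

λ ≈ 5.5000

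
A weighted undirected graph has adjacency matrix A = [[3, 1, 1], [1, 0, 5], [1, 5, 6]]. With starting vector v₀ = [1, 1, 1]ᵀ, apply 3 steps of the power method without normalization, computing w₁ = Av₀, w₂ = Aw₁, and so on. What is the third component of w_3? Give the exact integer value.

w1 = Av₀ = (3·1 + 1·1 + 1·1; 1·1 + 0·1 + 5·1; 1·1 + 5·1 + 6·1) = (5, 6, 12)
w2 = Aw1 = (3·5 + 1·6 + 1·12; 1·5 + 0·6 + 5·12; 1·5 + 5·6 + 6·12) = (33, 65, 107)
w3 = Aw2 = (271, 568, 1000)
The requested component of w3 is 1000.

1000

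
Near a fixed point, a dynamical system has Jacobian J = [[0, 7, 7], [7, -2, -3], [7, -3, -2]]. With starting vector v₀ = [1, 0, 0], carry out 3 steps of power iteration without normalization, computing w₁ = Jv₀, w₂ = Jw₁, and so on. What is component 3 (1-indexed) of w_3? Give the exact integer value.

861

w1 = Jv₀ = (0·1 + 7·0 + 7·0; 7·1 + (-2)·0 + (-3)·0; 7·1 + (-3)·0 + (-2)·0) = (0, 7, 7)
w2 = Jw1 = (0·0 + 7·7 + 7·7; 7·0 + (-2)·7 + (-3)·7; 7·0 + (-3)·7 + (-2)·7) = (98, -35, -35)
w3 = Jw2 = (-490, 861, 861)
The requested component of w3 is 861.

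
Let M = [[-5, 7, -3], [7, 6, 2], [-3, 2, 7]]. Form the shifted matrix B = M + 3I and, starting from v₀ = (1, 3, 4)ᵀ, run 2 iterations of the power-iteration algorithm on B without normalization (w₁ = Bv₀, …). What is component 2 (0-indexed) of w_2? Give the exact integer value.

B = M + 3I has rows (-2, 7, -3); (7, 9, 2); (-3, 2, 10)
w1 = Bv₀ = ((-2)·1 + 7·3 + (-3)·4; 7·1 + 9·3 + 2·4; (-3)·1 + 2·3 + 10·4) = (7, 42, 43)
w2 = Bw1 = ((-2)·7 + 7·42 + (-3)·43; 7·7 + 9·42 + 2·43; (-3)·7 + 2·42 + 10·43) = (151, 513, 493)
Requested component of w2: 493

493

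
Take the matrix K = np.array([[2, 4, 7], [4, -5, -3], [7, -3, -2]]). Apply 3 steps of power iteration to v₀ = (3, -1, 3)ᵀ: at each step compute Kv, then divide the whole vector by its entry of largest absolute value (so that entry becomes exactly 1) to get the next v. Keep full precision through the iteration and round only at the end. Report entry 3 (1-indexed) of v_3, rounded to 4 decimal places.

Kv0 = (23.00000, 8.00000, 18.00000); divide by 23.00000 → v1 = (1.00000, 0.34783, 0.78261)
Kv1 = (8.86957, -0.08696, 4.39130); divide by 8.86957 → v2 = (1.00000, -0.00980, 0.49510)
Kv2 = (5.42647, 2.56373, 6.03922); divide by 6.03922 → v3 = (0.89854, 0.42451, 1.00000)
Requested entry of v3: 1232/1232 = 1.0000

1.0000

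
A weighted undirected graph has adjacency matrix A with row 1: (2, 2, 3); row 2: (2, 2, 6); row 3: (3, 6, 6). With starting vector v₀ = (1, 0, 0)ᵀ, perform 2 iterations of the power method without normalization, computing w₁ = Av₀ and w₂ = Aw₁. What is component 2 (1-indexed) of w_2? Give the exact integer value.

w1 = Av₀ = (2·1 + 2·0 + 3·0; 2·1 + 2·0 + 6·0; 3·1 + 6·0 + 6·0) = (2, 2, 3)
w2 = Aw1 = (2·2 + 2·2 + 3·3; 2·2 + 2·2 + 6·3; 3·2 + 6·2 + 6·3) = (17, 26, 36)
The requested component of w2 is 26.

26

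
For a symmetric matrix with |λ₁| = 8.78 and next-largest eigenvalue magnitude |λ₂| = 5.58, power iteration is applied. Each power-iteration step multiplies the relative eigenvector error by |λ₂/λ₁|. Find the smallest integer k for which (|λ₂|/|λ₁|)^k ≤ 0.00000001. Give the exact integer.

41

|λ₂/λ₁| = 5.58/8.78 = 0.63554
Need k ≥ ln(0.00000001) / ln(0.63554) = -18.4207 / -0.4533 ≈ 40.638
Smallest integer k satisfying the bound: 41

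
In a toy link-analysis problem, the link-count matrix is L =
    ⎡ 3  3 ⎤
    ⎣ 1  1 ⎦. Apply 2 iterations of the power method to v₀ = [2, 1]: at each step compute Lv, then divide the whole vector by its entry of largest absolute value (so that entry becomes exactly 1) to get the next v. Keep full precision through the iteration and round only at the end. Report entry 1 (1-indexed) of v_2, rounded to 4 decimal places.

1.0000

Lv0 = (9.00000, 3.00000); divide by 9.00000 → v1 = (1.00000, 0.33333)
Lv1 = (4.00000, 1.33333); divide by 4.00000 → v2 = (1.00000, 0.33333)
Requested entry of v2: 36/36 = 1.0000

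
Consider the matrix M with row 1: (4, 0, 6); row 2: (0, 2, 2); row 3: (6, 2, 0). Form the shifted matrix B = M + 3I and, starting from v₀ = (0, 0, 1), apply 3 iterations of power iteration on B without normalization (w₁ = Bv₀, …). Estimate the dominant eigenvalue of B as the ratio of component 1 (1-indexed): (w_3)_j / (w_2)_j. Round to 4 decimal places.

B = M + 3I has rows (7, 0, 6); (0, 5, 2); (6, 2, 3)
w1 = Bv₀ = (7·0 + 0·0 + 6·1; 0·0 + 5·0 + 2·1; 6·0 + 2·0 + 3·1) = (6, 2, 3)
w2 = Bw1 = (7·6 + 0·2 + 6·3; 0·6 + 5·2 + 2·3; 6·6 + 2·2 + 3·3) = (60, 16, 49)
w3 = Bw2 = (714, 178, 539)
Ratio: 714/60 = 11.9000

11.9000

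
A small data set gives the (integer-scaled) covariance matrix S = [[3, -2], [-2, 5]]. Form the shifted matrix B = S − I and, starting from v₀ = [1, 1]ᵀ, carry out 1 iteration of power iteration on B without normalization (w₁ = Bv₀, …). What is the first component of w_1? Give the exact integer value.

B = S − I has rows (2, -2); (-2, 4)
w1 = Bv₀ = (2·1 + (-2)·1; (-2)·1 + 4·1) = (0, 2)
Requested component of w1: 0

0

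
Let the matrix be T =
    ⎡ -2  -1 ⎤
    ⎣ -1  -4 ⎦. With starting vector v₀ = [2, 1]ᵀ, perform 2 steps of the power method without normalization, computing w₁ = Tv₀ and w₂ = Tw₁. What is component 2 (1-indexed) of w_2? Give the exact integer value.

29

w1 = Tv₀ = ((-2)·2 + (-1)·1; (-1)·2 + (-4)·1) = (-5, -6)
w2 = Tw1 = ((-2)·(-5) + (-1)·(-6); (-1)·(-5) + (-4)·(-6)) = (16, 29)
The requested component of w2 is 29.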